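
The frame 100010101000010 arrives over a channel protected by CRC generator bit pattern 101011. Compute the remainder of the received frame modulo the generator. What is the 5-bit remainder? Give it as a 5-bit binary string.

11100

Modulo-2 division of 100010101000010 by 101011:
  pos 0: 100010 XOR 101011 = 001001
  pos 2: 100110 XOR 101011 = 001101
  pos 4: 110110 XOR 101011 = 011101
  pos 5: 111010 XOR 101011 = 010001
  pos 6: 100010 XOR 101011 = 001001
  pos 8: 100101 XOR 101011 = 001110
Remainder = 11100 (nonzero — an error is detected).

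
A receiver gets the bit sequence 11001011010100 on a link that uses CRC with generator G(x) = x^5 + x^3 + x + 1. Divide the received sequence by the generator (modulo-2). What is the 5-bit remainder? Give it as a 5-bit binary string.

Modulo-2 division of 11001011010100 by 101011:
  pos 0: 110010 XOR 101011 = 011001
  pos 1: 110011 XOR 101011 = 011000
  pos 2: 110001 XOR 101011 = 011010
  pos 3: 110100 XOR 101011 = 011111
  pos 4: 111111 XOR 101011 = 010100
  pos 5: 101000 XOR 101011 = 000011
Remainder = 11100 (nonzero — an error is detected).

11100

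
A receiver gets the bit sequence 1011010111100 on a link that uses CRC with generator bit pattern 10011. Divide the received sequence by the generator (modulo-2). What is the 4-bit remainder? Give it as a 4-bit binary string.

Modulo-2 division of 1011010111100 by 10011:
  pos 0: 10110 XOR 10011 = 00101
  pos 2: 10110 XOR 10011 = 00101
  pos 4: 10111 XOR 10011 = 00100
  pos 6: 10011 XOR 10011 = 00000
Remainder = 0000 (zero — the frame passes the CRC check).

0000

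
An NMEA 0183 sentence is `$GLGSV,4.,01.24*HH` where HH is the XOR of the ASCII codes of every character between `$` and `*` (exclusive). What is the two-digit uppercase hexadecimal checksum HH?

7A

XOR the ASCII codes of the payload characters:
  'G' = 0x47 → acc = 0x47
  'L' = 0x4C → acc = 0x0B
  'G' = 0x47 → acc = 0x4C
  'S' = 0x53 → acc = 0x1F
  'V' = 0x56 → acc = 0x49
  ',' = 0x2C → acc = 0x65
  '4' = 0x34 → acc = 0x51
  '.' = 0x2E → acc = 0x7F
  ',' = 0x2C → acc = 0x53
  '0' = 0x30 → acc = 0x63
  '1' = 0x31 → acc = 0x52
  '.' = 0x2E → acc = 0x7C
  '2' = 0x32 → acc = 0x4E
  '4' = 0x34 → acc = 0x7A
Checksum = 0x7A.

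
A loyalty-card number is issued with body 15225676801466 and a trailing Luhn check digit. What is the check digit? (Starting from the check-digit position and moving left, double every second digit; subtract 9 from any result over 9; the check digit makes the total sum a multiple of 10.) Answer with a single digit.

8

Partial digits right→left: 6 6 4 1 0 8 6 7 6 5 2 2 5 1
Double every second digit counting from the check-digit position (so the 1st, 3rd, 5th, ... of the partial from the right).
  doubled (with −9 where >9): 3 8 0 3 3 4 1 → sum 22
  kept as-is: 6 1 8 7 5 2 1 → sum 30
Total = 22 + 30 = 52.
Check digit = (10 − (52 mod 10)) mod 10 = 8.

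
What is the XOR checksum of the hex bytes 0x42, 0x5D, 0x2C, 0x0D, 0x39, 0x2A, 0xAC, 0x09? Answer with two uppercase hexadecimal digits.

88

XOR the bytes together:
  start with 0x42
  0x42 ⊕ 0x5D = 0x1F
  0x1F ⊕ 0x2C = 0x33
  0x33 ⊕ 0x0D = 0x3E
  0x3E ⊕ 0x39 = 0x07
  0x07 ⊕ 0x2A = 0x2D
  0x2D ⊕ 0xAC = 0x81
  0x81 ⊕ 0x09 = 0x88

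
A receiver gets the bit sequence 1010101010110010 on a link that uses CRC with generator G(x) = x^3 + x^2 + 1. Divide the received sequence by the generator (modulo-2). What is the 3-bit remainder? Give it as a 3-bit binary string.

Modulo-2 division of 1010101010110010 by 1101:
  pos 0: 1010 XOR 1101 = 0111
  pos 1: 1111 XOR 1101 = 0010
  pos 3: 1001 XOR 1101 = 0100
  pos 4: 1000 XOR 1101 = 0101
  pos 5: 1011 XOR 1101 = 0110
  pos 6: 1100 XOR 1101 = 0001
  pos 9: 1110 XOR 1101 = 0011
  pos 11: 1101 XOR 1101 = 0000
Remainder = 000 (zero — the frame passes the CRC check).

000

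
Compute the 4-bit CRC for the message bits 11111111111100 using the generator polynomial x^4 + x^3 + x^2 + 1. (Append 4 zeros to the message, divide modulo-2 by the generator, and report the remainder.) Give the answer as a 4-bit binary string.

1010

Append 4 zeros: 111111111111000000. Divide by 11101 (XOR where the leading bit is 1):
  pos 0: 11111 XOR 11101 = 00010
  pos 3: 10111 XOR 11101 = 01010
  pos 4: 10101 XOR 11101 = 01000
  pos 5: 10001 XOR 11101 = 01100
  pos 6: 11001 XOR 11101 = 00100
  pos 8: 10010 XOR 11101 = 01111
  pos 9: 11110 XOR 11101 = 00011
  pos 12: 11000 XOR 11101 = 00101
Remainder (last 4 bits) = 1010. This is the CRC / FCS.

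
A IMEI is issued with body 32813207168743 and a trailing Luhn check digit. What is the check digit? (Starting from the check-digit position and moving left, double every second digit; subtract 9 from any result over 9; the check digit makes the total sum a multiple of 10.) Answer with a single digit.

Partial digits right→left: 3 4 7 8 6 1 7 0 2 3 1 8 2 3
Double every second digit counting from the check-digit position (so the 1st, 3rd, 5th, ... of the partial from the right).
  doubled (with −9 where >9): 6 5 3 5 4 2 4 → sum 29
  kept as-is: 4 8 1 0 3 8 3 → sum 27
Total = 29 + 27 = 56.
Check digit = (10 − (56 mod 10)) mod 10 = 4.

4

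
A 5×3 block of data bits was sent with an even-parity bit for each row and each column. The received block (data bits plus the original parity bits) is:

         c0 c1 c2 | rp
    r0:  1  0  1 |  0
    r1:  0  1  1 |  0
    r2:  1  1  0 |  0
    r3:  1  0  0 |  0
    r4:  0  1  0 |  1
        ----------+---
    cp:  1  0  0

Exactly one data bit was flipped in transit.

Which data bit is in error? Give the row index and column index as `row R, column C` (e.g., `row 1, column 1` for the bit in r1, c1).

Recompute each row's even parity and compare to rp:
  r0: data parity 0, sent rp 0 → ok
  r1: data parity 0, sent rp 0 → ok
  r2: data parity 0, sent rp 0 → ok
  r3: data parity 1, sent rp 0 → mismatch
  r4: data parity 1, sent rp 1 → ok
Recompute each column's even parity and compare to cp:
  c0: data parity 1, sent cp 1 → ok
  c1: data parity 1, sent cp 0 → mismatch
  c2: data parity 0, sent cp 0 → ok
Exactly one row (r3) and one column (c1) fail → the flipped bit is at their intersection.

row 3, column 1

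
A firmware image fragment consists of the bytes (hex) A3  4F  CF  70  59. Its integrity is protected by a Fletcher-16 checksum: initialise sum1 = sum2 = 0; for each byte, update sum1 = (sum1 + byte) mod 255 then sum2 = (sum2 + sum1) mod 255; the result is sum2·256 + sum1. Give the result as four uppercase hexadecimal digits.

Running sums (mod 255):
  after byte 0 (A3): sum1=163, sum2=163
  after byte 1 (4F): sum1=242, sum2=150
  after byte 2 (CF): sum1=194, sum2=89
  after byte 3 (70): sum1=51, sum2=140
  after byte 4 (59): sum1=140, sum2=25
Checksum = sum2·256 + sum1 = 25·256 + 140 = 6540 = 0x198C.

198C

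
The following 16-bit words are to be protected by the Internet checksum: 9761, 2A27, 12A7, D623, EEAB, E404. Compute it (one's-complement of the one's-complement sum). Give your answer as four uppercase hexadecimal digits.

One's-complement addition (fold any carry out of bit 15 back into bit 0):
  0x9761 + 0x2A27 = 0x0C188
  0xC188 + 0x12A7 = 0x0D42F
  0xD42F + 0xD623 = 0x1AA52 → wrap carry → 0xAA53
  0xAA53 + 0xEEAB = 0x198FE → wrap carry → 0x98FF
  0x98FF + 0xE404 = 0x17D03 → wrap carry → 0x7D04
One's-complement sum = 0x7D04.
Checksum = ~0x7D04 & 0xFFFF = 0x82FB.

82FB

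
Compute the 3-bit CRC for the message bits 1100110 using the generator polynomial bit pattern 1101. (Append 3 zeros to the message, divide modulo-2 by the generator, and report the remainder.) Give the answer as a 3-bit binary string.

Append 3 zeros: 1100110000. Divide by 1101 (XOR where the leading bit is 1):
  pos 0: 1100 XOR 1101 = 0001
  pos 3: 1110 XOR 1101 = 0011
  pos 5: 1100 XOR 1101 = 0001
Remainder (last 3 bits) = 010. This is the CRC / FCS.

010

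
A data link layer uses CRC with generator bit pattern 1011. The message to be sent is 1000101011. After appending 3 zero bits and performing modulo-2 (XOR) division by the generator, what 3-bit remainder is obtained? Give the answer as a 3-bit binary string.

Append 3 zeros: 1000101011000. Divide by 1011 (XOR where the leading bit is 1):
  pos 0: 1000 XOR 1011 = 0011
  pos 2: 1110 XOR 1011 = 0101
  pos 3: 1011 XOR 1011 = 0000
  pos 8: 1100 XOR 1011 = 0111
  pos 9: 1110 XOR 1011 = 0101
Remainder (last 3 bits) = 101. This is the CRC / FCS.

101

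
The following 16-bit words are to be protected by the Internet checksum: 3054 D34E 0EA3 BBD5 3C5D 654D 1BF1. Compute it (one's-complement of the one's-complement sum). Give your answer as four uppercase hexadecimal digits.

One's-complement addition (fold any carry out of bit 15 back into bit 0):
  0x3054 + 0xD34E = 0x103A2 → wrap carry → 0x03A3
  0x03A3 + 0x0EA3 = 0x01246
  0x1246 + 0xBBD5 = 0x0CE1B
  0xCE1B + 0x3C5D = 0x10A78 → wrap carry → 0x0A79
  0x0A79 + 0x654D = 0x06FC6
  0x6FC6 + 0x1BF1 = 0x08BB7
One's-complement sum = 0x8BB7.
Checksum = ~0x8BB7 & 0xFFFF = 0x7448.

7448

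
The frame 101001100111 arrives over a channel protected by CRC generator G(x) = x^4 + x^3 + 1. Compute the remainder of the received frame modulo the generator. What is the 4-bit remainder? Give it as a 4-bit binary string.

1011

Modulo-2 division of 101001100111 by 11001:
  pos 0: 10100 XOR 11001 = 01101
  pos 1: 11011 XOR 11001 = 00010
  pos 4: 10100 XOR 11001 = 01101
  pos 5: 11011 XOR 11001 = 00010
Remainder = 1011 (nonzero — an error is detected).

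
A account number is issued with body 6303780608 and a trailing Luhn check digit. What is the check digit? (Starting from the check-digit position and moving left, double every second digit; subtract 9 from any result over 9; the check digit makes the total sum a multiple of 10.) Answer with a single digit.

8

Partial digits right→left: 8 0 6 0 8 7 3 0 3 6
Double every second digit counting from the check-digit position (so the 1st, 3rd, 5th, ... of the partial from the right).
  doubled (with −9 where >9): 7 3 7 6 6 → sum 29
  kept as-is: 0 0 7 0 6 → sum 13
Total = 29 + 13 = 42.
Check digit = (10 − (42 mod 10)) mod 10 = 8.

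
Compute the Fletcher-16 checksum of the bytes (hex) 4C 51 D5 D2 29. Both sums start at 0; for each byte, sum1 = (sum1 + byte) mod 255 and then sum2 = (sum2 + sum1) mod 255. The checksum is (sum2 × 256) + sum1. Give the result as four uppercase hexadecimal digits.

136F

Running sums (mod 255):
  after byte 0 (4C): sum1=76, sum2=76
  after byte 1 (51): sum1=157, sum2=233
  after byte 2 (D5): sum1=115, sum2=93
  after byte 3 (D2): sum1=70, sum2=163
  after byte 4 (29): sum1=111, sum2=19
Checksum = sum2·256 + sum1 = 19·256 + 111 = 4975 = 0x136F.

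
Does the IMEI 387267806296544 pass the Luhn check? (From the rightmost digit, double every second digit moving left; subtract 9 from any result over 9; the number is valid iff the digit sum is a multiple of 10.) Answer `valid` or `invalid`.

From the right, keep odd positions and double even positions (subtract 9 from any doubled value over 9):
  doubled (positions 2,4,...): 8 3 4 0 5 4 7 → sum 31
  kept (positions 1,3,...): 4 5 9 6 8 6 7 3 → sum 48
Total = 79.
79 mod 10 = 9, so the number is invalid.

invalid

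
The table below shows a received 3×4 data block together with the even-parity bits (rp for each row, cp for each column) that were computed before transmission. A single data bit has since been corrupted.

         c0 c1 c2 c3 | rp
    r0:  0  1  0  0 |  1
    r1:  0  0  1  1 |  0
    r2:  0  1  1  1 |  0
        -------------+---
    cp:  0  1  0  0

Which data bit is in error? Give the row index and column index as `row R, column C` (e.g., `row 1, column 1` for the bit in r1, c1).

row 2, column 1

Recompute each row's even parity and compare to rp:
  r0: data parity 1, sent rp 1 → ok
  r1: data parity 0, sent rp 0 → ok
  r2: data parity 1, sent rp 0 → mismatch
Recompute each column's even parity and compare to cp:
  c0: data parity 0, sent cp 0 → ok
  c1: data parity 0, sent cp 1 → mismatch
  c2: data parity 0, sent cp 0 → ok
  c3: data parity 0, sent cp 0 → ok
Exactly one row (r2) and one column (c1) fail → the flipped bit is at their intersection.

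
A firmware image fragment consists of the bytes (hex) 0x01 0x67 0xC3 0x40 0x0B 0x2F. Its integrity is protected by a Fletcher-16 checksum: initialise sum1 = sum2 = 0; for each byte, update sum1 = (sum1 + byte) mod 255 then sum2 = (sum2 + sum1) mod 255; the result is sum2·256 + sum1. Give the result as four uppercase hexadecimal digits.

20A6

Running sums (mod 255):
  after byte 0 (0x01): sum1=1, sum2=1
  after byte 1 (0x67): sum1=104, sum2=105
  after byte 2 (0xC3): sum1=44, sum2=149
  after byte 3 (0x40): sum1=108, sum2=2
  after byte 4 (0x0B): sum1=119, sum2=121
  after byte 5 (0x2F): sum1=166, sum2=32
Checksum = sum2·256 + sum1 = 32·256 + 166 = 8358 = 0x20A6.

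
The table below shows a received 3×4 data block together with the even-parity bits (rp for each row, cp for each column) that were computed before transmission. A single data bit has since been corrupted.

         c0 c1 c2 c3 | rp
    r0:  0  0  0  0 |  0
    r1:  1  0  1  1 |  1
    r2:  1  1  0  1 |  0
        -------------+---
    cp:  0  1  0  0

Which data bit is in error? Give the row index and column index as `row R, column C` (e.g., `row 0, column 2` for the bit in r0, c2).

Recompute each row's even parity and compare to rp:
  r0: data parity 0, sent rp 0 → ok
  r1: data parity 1, sent rp 1 → ok
  r2: data parity 1, sent rp 0 → mismatch
Recompute each column's even parity and compare to cp:
  c0: data parity 0, sent cp 0 → ok
  c1: data parity 1, sent cp 1 → ok
  c2: data parity 1, sent cp 0 → mismatch
  c3: data parity 0, sent cp 0 → ok
Exactly one row (r2) and one column (c2) fail → the flipped bit is at their intersection.

row 2, column 2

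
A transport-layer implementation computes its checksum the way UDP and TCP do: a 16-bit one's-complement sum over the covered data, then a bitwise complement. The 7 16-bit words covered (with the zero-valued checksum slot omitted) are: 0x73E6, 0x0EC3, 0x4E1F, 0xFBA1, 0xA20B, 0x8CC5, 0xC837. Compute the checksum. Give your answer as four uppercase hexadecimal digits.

One's-complement addition (fold any carry out of bit 15 back into bit 0):
  0x73E6 + 0x0EC3 = 0x082A9
  0x82A9 + 0x4E1F = 0x0D0C8
  0xD0C8 + 0xFBA1 = 0x1CC69 → wrap carry → 0xCC6A
  0xCC6A + 0xA20B = 0x16E75 → wrap carry → 0x6E76
  0x6E76 + 0x8CC5 = 0x0FB3B
  0xFB3B + 0xC837 = 0x1C372 → wrap carry → 0xC373
One's-complement sum = 0xC373.
Checksum = ~0xC373 & 0xFFFF = 0x3C8C.

3C8C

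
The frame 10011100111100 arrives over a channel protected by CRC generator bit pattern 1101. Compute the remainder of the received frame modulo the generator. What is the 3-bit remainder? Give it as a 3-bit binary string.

000

Modulo-2 division of 10011100111100 by 1101:
  pos 0: 1001 XOR 1101 = 0100
  pos 1: 1001 XOR 1101 = 0100
  pos 2: 1001 XOR 1101 = 0100
  pos 3: 1000 XOR 1101 = 0101
  pos 4: 1010 XOR 1101 = 0111
  pos 5: 1111 XOR 1101 = 0010
  pos 7: 1011 XOR 1101 = 0110
  pos 8: 1101 XOR 1101 = 0000
Remainder = 000 (zero — the frame passes the CRC check).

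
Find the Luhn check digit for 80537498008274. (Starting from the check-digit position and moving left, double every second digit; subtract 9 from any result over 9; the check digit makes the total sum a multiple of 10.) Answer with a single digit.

Partial digits right→left: 4 7 2 8 0 0 8 9 4 7 3 5 0 8
Double every second digit counting from the check-digit position (so the 1st, 3rd, 5th, ... of the partial from the right).
  doubled (with −9 where >9): 8 4 0 7 8 6 0 → sum 33
  kept as-is: 7 8 0 9 7 5 8 → sum 44
Total = 33 + 44 = 77.
Check digit = (10 − (77 mod 10)) mod 10 = 3.

3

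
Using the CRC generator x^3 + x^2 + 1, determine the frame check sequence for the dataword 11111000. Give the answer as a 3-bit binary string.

100

Append 3 zeros: 11111000000. Divide by 1101 (XOR where the leading bit is 1):
  pos 0: 1111 XOR 1101 = 0010
  pos 2: 1010 XOR 1101 = 0111
  pos 3: 1110 XOR 1101 = 0011
  pos 5: 1100 XOR 1101 = 0001
Remainder (last 3 bits) = 100. This is the CRC / FCS.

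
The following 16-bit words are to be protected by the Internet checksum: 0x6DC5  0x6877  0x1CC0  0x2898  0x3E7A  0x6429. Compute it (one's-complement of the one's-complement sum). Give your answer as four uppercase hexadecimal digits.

One's-complement addition (fold any carry out of bit 15 back into bit 0):
  0x6DC5 + 0x6877 = 0x0D63C
  0xD63C + 0x1CC0 = 0x0F2FC
  0xF2FC + 0x2898 = 0x11B94 → wrap carry → 0x1B95
  0x1B95 + 0x3E7A = 0x05A0F
  0x5A0F + 0x6429 = 0x0BE38
One's-complement sum = 0xBE38.
Checksum = ~0xBE38 & 0xFFFF = 0x41C7.

41C7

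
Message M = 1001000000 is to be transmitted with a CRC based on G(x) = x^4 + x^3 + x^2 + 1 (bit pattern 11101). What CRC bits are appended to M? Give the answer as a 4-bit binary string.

0110

Append 4 zeros: 10010000000000. Divide by 11101 (XOR where the leading bit is 1):
  pos 0: 10010 XOR 11101 = 01111
  pos 1: 11110 XOR 11101 = 00011
  pos 4: 11000 XOR 11101 = 00101
  pos 6: 10100 XOR 11101 = 01001
  pos 7: 10010 XOR 11101 = 01111
  pos 8: 11110 XOR 11101 = 00011
Remainder (last 4 bits) = 0110. This is the CRC / FCS.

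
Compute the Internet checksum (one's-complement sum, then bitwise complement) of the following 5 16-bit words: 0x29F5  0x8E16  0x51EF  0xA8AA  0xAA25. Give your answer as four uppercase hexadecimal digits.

One's-complement addition (fold any carry out of bit 15 back into bit 0):
  0x29F5 + 0x8E16 = 0x0B80B
  0xB80B + 0x51EF = 0x109FA → wrap carry → 0x09FB
  0x09FB + 0xA8AA = 0x0B2A5
  0xB2A5 + 0xAA25 = 0x15CCA → wrap carry → 0x5CCB
One's-complement sum = 0x5CCB.
Checksum = ~0x5CCB & 0xFFFF = 0xA334.

A334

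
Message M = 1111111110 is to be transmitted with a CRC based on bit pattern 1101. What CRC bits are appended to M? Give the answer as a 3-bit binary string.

Append 3 zeros: 1111111110000. Divide by 1101 (XOR where the leading bit is 1):
  pos 0: 1111 XOR 1101 = 0010
  pos 2: 1011 XOR 1101 = 0110
  pos 3: 1101 XOR 1101 = 0000
  pos 7: 1100 XOR 1101 = 0001
Remainder (last 3 bits) = 100. This is the CRC / FCS.

100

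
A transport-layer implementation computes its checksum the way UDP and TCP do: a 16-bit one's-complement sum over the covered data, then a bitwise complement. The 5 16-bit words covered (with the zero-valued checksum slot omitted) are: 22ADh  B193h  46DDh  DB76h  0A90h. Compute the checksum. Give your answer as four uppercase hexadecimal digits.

FEDA

One's-complement addition (fold any carry out of bit 15 back into bit 0):
  0x22AD + 0xB193 = 0x0D440
  0xD440 + 0x46DD = 0x11B1D → wrap carry → 0x1B1E
  0x1B1E + 0xDB76 = 0x0F694
  0xF694 + 0x0A90 = 0x10124 → wrap carry → 0x0125
One's-complement sum = 0x0125.
Checksum = ~0x0125 & 0xFFFF = 0xFEDA.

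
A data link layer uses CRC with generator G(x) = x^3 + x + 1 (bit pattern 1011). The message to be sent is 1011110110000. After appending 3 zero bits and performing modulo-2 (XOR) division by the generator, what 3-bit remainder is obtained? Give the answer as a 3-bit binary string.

Append 3 zeros: 1011110110000000. Divide by 1011 (XOR where the leading bit is 1):
  pos 0: 1011 XOR 1011 = 0000
  pos 4: 1101 XOR 1011 = 0110
  pos 5: 1101 XOR 1011 = 0110
  pos 6: 1100 XOR 1011 = 0111
  pos 7: 1110 XOR 1011 = 0101
  pos 8: 1010 XOR 1011 = 0001
  pos 11: 1000 XOR 1011 = 0011
Remainder (last 3 bits) = 110. This is the CRC / FCS.

110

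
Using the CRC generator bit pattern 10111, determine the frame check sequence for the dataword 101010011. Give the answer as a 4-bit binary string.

Append 4 zeros: 1010100110000. Divide by 10111 (XOR where the leading bit is 1):
  pos 0: 10101 XOR 10111 = 00010
  pos 3: 10001 XOR 10111 = 00110
  pos 5: 11010 XOR 10111 = 01101
  pos 6: 11010 XOR 10111 = 01101
  pos 7: 11010 XOR 10111 = 01101
  pos 8: 11010 XOR 10111 = 01101
Remainder (last 4 bits) = 1101. This is the CRC / FCS.

1101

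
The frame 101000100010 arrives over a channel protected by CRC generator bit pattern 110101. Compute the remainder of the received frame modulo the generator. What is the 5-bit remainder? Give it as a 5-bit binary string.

Modulo-2 division of 101000100010 by 110101:
  pos 0: 101000 XOR 110101 = 011101
  pos 1: 111011 XOR 110101 = 001110
  pos 3: 111000 XOR 110101 = 001101
  pos 5: 110101 XOR 110101 = 000000
Remainder = 00000 (zero — the frame passes the CRC check).

00000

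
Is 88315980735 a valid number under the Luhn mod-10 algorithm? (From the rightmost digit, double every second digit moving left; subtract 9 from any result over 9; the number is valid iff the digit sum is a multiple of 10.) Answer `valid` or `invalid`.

From the right, keep odd positions and double even positions (subtract 9 from any doubled value over 9):
  doubled (positions 2,4,...): 6 0 9 2 7 → sum 24
  kept (positions 1,3,...): 5 7 8 5 3 8 → sum 36
Total = 60.
60 mod 10 = 0, so the number is valid.

valid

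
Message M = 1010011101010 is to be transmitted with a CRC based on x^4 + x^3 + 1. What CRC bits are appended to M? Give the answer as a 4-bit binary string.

0000

Append 4 zeros: 10100111010100000. Divide by 11001 (XOR where the leading bit is 1):
  pos 0: 10100 XOR 11001 = 01101
  pos 1: 11011 XOR 11001 = 00010
  pos 4: 10110 XOR 11001 = 01111
  pos 5: 11111 XOR 11001 = 00110
  pos 7: 11001 XOR 11001 = 00000
Remainder (last 4 bits) = 0000. This is the CRC / FCS.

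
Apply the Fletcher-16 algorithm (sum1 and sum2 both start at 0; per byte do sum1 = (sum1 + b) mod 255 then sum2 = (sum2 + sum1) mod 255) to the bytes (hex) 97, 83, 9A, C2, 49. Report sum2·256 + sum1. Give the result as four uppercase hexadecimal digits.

Running sums (mod 255):
  after byte 0 (97): sum1=151, sum2=151
  after byte 1 (83): sum1=27, sum2=178
  after byte 2 (9A): sum1=181, sum2=104
  after byte 3 (C2): sum1=120, sum2=224
  after byte 4 (49): sum1=193, sum2=162
Checksum = sum2·256 + sum1 = 162·256 + 193 = 41665 = 0xA2C1.

A2C1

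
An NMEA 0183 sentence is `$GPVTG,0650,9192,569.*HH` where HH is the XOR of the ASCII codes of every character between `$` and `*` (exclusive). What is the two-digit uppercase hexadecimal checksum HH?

6A

XOR the ASCII codes of the payload characters:
  'G' = 0x47 → acc = 0x47
  'P' = 0x50 → acc = 0x17
  'V' = 0x56 → acc = 0x41
  'T' = 0x54 → acc = 0x15
  'G' = 0x47 → acc = 0x52
  ',' = 0x2C → acc = 0x7E
  '0' = 0x30 → acc = 0x4E
  '6' = 0x36 → acc = 0x78
  '5' = 0x35 → acc = 0x4D
  '0' = 0x30 → acc = 0x7D
  ',' = 0x2C → acc = 0x51
  '9' = 0x39 → acc = 0x68
  '1' = 0x31 → acc = 0x59
  '9' = 0x39 → acc = 0x60
  '2' = 0x32 → acc = 0x52
  ',' = 0x2C → acc = 0x7E
  '5' = 0x35 → acc = 0x4B
  '6' = 0x36 → acc = 0x7D
  '9' = 0x39 → acc = 0x44
  '.' = 0x2E → acc = 0x6A
Checksum = 0x6A.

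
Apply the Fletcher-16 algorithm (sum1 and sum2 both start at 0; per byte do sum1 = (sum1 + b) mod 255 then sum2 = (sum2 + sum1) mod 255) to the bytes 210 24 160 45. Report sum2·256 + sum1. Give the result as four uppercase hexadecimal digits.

Running sums (mod 255):
  after byte 0 (210): sum1=210, sum2=210
  after byte 1 (24): sum1=234, sum2=189
  after byte 2 (160): sum1=139, sum2=73
  after byte 3 (45): sum1=184, sum2=2
Checksum = sum2·256 + sum1 = 2·256 + 184 = 696 = 0x02B8.

02B8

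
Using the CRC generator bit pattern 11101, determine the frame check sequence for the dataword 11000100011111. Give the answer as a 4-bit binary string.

1100

Append 4 zeros: 110001000111110000. Divide by 11101 (XOR where the leading bit is 1):
  pos 0: 11000 XOR 11101 = 00101
  pos 2: 10110 XOR 11101 = 01011
  pos 3: 10110 XOR 11101 = 01011
  pos 4: 10110 XOR 11101 = 01011
  pos 5: 10111 XOR 11101 = 01010
  pos 6: 10101 XOR 11101 = 01000
  pos 7: 10001 XOR 11101 = 01100
  pos 8: 11001 XOR 11101 = 00100
  pos 10: 10010 XOR 11101 = 01111
  pos 11: 11110 XOR 11101 = 00011
Remainder (last 4 bits) = 1100. This is the CRC / FCS.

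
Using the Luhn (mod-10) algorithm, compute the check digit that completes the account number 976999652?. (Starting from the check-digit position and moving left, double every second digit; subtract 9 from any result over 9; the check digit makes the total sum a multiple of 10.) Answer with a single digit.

Partial digits right→left: 2 5 6 9 9 9 6 7 9
Double every second digit counting from the check-digit position (so the 1st, 3rd, 5th, ... of the partial from the right).
  doubled (with −9 where >9): 4 3 9 3 9 → sum 28
  kept as-is: 5 9 9 7 → sum 30
Total = 28 + 30 = 58.
Check digit = (10 − (58 mod 10)) mod 10 = 2.

2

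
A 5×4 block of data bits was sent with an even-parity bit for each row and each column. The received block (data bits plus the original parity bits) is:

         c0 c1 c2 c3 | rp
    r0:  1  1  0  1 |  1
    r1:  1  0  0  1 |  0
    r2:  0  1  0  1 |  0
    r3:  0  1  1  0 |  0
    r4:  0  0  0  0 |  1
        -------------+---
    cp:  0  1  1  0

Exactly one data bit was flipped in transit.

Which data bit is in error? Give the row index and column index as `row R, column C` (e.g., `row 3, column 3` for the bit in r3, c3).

row 4, column 3

Recompute each row's even parity and compare to rp:
  r0: data parity 1, sent rp 1 → ok
  r1: data parity 0, sent rp 0 → ok
  r2: data parity 0, sent rp 0 → ok
  r3: data parity 0, sent rp 0 → ok
  r4: data parity 0, sent rp 1 → mismatch
Recompute each column's even parity and compare to cp:
  c0: data parity 0, sent cp 0 → ok
  c1: data parity 1, sent cp 1 → ok
  c2: data parity 1, sent cp 1 → ok
  c3: data parity 1, sent cp 0 → mismatch
Exactly one row (r4) and one column (c3) fail → the flipped bit is at their intersection.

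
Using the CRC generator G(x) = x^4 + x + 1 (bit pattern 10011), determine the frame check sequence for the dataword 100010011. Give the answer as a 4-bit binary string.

Append 4 zeros: 1000100110000. Divide by 10011 (XOR where the leading bit is 1):
  pos 0: 10001 XOR 10011 = 00010
  pos 3: 10001 XOR 10011 = 00010
  pos 6: 10100 XOR 10011 = 00111
  pos 8: 11100 XOR 10011 = 01111
Remainder (last 4 bits) = 1111. This is the CRC / FCS.

1111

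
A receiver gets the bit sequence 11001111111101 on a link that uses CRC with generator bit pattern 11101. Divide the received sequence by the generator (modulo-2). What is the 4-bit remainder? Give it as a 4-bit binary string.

0111

Modulo-2 division of 11001111111101 by 11101:
  pos 0: 11001 XOR 11101 = 00100
  pos 2: 10011 XOR 11101 = 01110
  pos 3: 11101 XOR 11101 = 00000
  pos 8: 11110 XOR 11101 = 00011
Remainder = 0111 (nonzero — an error is detected).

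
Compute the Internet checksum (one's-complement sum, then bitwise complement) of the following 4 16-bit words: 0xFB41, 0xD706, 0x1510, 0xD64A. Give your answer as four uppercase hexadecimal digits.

One's-complement addition (fold any carry out of bit 15 back into bit 0):
  0xFB41 + 0xD706 = 0x1D247 → wrap carry → 0xD248
  0xD248 + 0x1510 = 0x0E758
  0xE758 + 0xD64A = 0x1BDA2 → wrap carry → 0xBDA3
One's-complement sum = 0xBDA3.
Checksum = ~0xBDA3 & 0xFFFF = 0x425C.

425C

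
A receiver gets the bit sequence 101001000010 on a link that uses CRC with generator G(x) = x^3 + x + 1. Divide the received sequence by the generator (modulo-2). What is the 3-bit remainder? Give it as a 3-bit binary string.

Modulo-2 division of 101001000010 by 1011:
  pos 0: 1010 XOR 1011 = 0001
  pos 3: 1010 XOR 1011 = 0001
  pos 6: 1000 XOR 1011 = 0011
  pos 8: 1110 XOR 1011 = 0101
Remainder = 101 (nonzero — an error is detected).

101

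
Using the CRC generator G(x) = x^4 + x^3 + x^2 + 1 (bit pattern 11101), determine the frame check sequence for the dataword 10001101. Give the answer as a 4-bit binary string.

1111

Append 4 zeros: 100011010000. Divide by 11101 (XOR where the leading bit is 1):
  pos 0: 10001 XOR 11101 = 01100
  pos 1: 11001 XOR 11101 = 00100
  pos 3: 10001 XOR 11101 = 01100
  pos 4: 11000 XOR 11101 = 00101
  pos 6: 10100 XOR 11101 = 01001
  pos 7: 10010 XOR 11101 = 01111
Remainder (last 4 bits) = 1111. This is the CRC / FCS.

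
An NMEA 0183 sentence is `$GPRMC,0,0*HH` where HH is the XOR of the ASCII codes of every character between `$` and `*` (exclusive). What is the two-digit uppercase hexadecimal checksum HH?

4B

XOR the ASCII codes of the payload characters:
  'G' = 0x47 → acc = 0x47
  'P' = 0x50 → acc = 0x17
  'R' = 0x52 → acc = 0x45
  'M' = 0x4D → acc = 0x08
  'C' = 0x43 → acc = 0x4B
  ',' = 0x2C → acc = 0x67
  '0' = 0x30 → acc = 0x57
  ',' = 0x2C → acc = 0x7B
  '0' = 0x30 → acc = 0x4B
Checksum = 0x4B.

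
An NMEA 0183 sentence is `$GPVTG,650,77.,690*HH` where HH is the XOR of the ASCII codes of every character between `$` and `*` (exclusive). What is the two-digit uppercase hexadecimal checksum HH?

5C

XOR the ASCII codes of the payload characters:
  'G' = 0x47 → acc = 0x47
  'P' = 0x50 → acc = 0x17
  'V' = 0x56 → acc = 0x41
  'T' = 0x54 → acc = 0x15
  'G' = 0x47 → acc = 0x52
  ',' = 0x2C → acc = 0x7E
  '6' = 0x36 → acc = 0x48
  '5' = 0x35 → acc = 0x7D
  '0' = 0x30 → acc = 0x4D
  ',' = 0x2C → acc = 0x61
  '7' = 0x37 → acc = 0x56
  '7' = 0x37 → acc = 0x61
  '.' = 0x2E → acc = 0x4F
  ',' = 0x2C → acc = 0x63
  '6' = 0x36 → acc = 0x55
  '9' = 0x39 → acc = 0x6C
  '0' = 0x30 → acc = 0x5C
Checksum = 0x5C.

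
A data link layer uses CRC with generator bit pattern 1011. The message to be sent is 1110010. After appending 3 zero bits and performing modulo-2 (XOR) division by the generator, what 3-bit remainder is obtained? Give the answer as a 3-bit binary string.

001

Append 3 zeros: 1110010000. Divide by 1011 (XOR where the leading bit is 1):
  pos 0: 1110 XOR 1011 = 0101
  pos 1: 1010 XOR 1011 = 0001
  pos 4: 1100 XOR 1011 = 0111
  pos 5: 1110 XOR 1011 = 0101
  pos 6: 1010 XOR 1011 = 0001
Remainder (last 3 bits) = 001. This is the CRC / FCS.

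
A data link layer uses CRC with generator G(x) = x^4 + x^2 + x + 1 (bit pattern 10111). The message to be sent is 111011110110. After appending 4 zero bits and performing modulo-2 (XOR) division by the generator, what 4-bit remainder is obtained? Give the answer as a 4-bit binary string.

0100

Append 4 zeros: 1110111101100000. Divide by 10111 (XOR where the leading bit is 1):
  pos 0: 11101 XOR 10111 = 01010
  pos 1: 10101 XOR 10111 = 00010
  pos 4: 10110 XOR 10111 = 00001
  pos 8: 11100 XOR 10111 = 01011
  pos 9: 10110 XOR 10111 = 00001
Remainder (last 4 bits) = 0100. This is the CRC / FCS.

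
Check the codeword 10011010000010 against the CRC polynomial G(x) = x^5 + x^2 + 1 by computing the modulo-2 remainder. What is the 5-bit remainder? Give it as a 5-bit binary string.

00001

Modulo-2 division of 10011010000010 by 100101:
  pos 0: 100110 XOR 100101 = 000011
  pos 4: 111000 XOR 100101 = 011101
  pos 5: 111010 XOR 100101 = 011111
  pos 6: 111110 XOR 100101 = 011011
  pos 7: 110111 XOR 100101 = 010010
  pos 8: 100100 XOR 100101 = 000001
Remainder = 00001 (nonzero — an error is detected).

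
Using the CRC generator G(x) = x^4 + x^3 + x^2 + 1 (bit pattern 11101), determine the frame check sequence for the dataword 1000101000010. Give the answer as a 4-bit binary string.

1100

Append 4 zeros: 10001010000100000. Divide by 11101 (XOR where the leading bit is 1):
  pos 0: 10001 XOR 11101 = 01100
  pos 1: 11000 XOR 11101 = 00101
  pos 3: 10110 XOR 11101 = 01011
  pos 4: 10110 XOR 11101 = 01011
  pos 5: 10110 XOR 11101 = 01011
  pos 6: 10110 XOR 11101 = 01011
  pos 7: 10111 XOR 11101 = 01010
  pos 8: 10100 XOR 11101 = 01001
  pos 9: 10010 XOR 11101 = 01111
  pos 10: 11110 XOR 11101 = 00011
Remainder (last 4 bits) = 1100. This is the CRC / FCS.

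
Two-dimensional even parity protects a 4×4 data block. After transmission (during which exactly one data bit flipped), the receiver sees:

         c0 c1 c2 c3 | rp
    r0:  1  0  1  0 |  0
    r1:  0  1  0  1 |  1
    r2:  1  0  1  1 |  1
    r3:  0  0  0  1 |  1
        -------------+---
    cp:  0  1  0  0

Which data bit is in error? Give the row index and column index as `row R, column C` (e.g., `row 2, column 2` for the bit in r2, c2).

Recompute each row's even parity and compare to rp:
  r0: data parity 0, sent rp 0 → ok
  r1: data parity 0, sent rp 1 → mismatch
  r2: data parity 1, sent rp 1 → ok
  r3: data parity 1, sent rp 1 → ok
Recompute each column's even parity and compare to cp:
  c0: data parity 0, sent cp 0 → ok
  c1: data parity 1, sent cp 1 → ok
  c2: data parity 0, sent cp 0 → ok
  c3: data parity 1, sent cp 0 → mismatch
Exactly one row (r1) and one column (c3) fail → the flipped bit is at their intersection.

row 1, column 3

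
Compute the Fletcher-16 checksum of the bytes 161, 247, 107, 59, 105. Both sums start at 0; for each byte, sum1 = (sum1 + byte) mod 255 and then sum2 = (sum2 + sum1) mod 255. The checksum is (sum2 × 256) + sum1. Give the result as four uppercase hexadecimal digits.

Running sums (mod 255):
  after byte 0 (161): sum1=161, sum2=161
  after byte 1 (247): sum1=153, sum2=59
  after byte 2 (107): sum1=5, sum2=64
  after byte 3 (59): sum1=64, sum2=128
  after byte 4 (105): sum1=169, sum2=42
Checksum = sum2·256 + sum1 = 42·256 + 169 = 10921 = 0x2AA9.

2AA9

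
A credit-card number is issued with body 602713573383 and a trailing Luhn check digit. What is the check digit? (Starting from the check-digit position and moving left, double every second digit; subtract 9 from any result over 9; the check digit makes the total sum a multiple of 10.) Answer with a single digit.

7

Partial digits right→left: 3 8 3 3 7 5 3 1 7 2 0 6
Double every second digit counting from the check-digit position (so the 1st, 3rd, 5th, ... of the partial from the right).
  doubled (with −9 where >9): 6 6 5 6 5 0 → sum 28
  kept as-is: 8 3 5 1 2 6 → sum 25
Total = 28 + 25 = 53.
Check digit = (10 − (53 mod 10)) mod 10 = 7.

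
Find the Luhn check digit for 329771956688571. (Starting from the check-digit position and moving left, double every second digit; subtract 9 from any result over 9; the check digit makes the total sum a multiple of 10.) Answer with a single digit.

2

Partial digits right→left: 1 7 5 8 8 6 6 5 9 1 7 7 9 2 3
Double every second digit counting from the check-digit position (so the 1st, 3rd, 5th, ... of the partial from the right).
  doubled (with −9 where >9): 2 1 7 3 9 5 9 6 → sum 42
  kept as-is: 7 8 6 5 1 7 2 → sum 36
Total = 42 + 36 = 78.
Check digit = (10 − (78 mod 10)) mod 10 = 2.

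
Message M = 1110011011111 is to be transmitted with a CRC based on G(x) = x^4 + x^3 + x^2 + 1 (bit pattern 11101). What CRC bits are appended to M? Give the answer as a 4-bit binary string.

Append 4 zeros: 11100110111110000. Divide by 11101 (XOR where the leading bit is 1):
  pos 0: 11100 XOR 11101 = 00001
  pos 4: 11101 XOR 11101 = 00000
  pos 9: 11110 XOR 11101 = 00011
  pos 12: 11000 XOR 11101 = 00101
Remainder (last 4 bits) = 0101. This is the CRC / FCS.

0101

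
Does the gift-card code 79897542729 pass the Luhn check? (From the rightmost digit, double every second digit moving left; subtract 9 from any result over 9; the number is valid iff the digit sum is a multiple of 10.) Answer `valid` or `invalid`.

From the right, keep odd positions and double even positions (subtract 9 from any doubled value over 9):
  doubled (positions 2,4,...): 4 4 1 9 9 → sum 27
  kept (positions 1,3,...): 9 7 4 7 8 7 → sum 42
Total = 69.
69 mod 10 = 9, so the number is invalid.

invalid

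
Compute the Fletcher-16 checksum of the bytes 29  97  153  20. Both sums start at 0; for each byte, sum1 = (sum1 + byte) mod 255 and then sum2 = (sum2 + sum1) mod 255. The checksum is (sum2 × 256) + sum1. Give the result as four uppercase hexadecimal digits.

Running sums (mod 255):
  after byte 0 (29): sum1=29, sum2=29
  after byte 1 (97): sum1=126, sum2=155
  after byte 2 (153): sum1=24, sum2=179
  after byte 3 (20): sum1=44, sum2=223
Checksum = sum2·256 + sum1 = 223·256 + 44 = 57132 = 0xDF2C.

DF2C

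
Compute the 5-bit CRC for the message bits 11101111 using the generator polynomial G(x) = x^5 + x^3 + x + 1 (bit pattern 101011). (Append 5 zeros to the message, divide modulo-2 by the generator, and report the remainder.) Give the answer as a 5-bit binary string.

Append 5 zeros: 1110111100000. Divide by 101011 (XOR where the leading bit is 1):
  pos 0: 111011 XOR 101011 = 010000
  pos 1: 100001 XOR 101011 = 001010
  pos 3: 101010 XOR 101011 = 000001
Remainder (last 5 bits) = 10000. This is the CRC / FCS.

10000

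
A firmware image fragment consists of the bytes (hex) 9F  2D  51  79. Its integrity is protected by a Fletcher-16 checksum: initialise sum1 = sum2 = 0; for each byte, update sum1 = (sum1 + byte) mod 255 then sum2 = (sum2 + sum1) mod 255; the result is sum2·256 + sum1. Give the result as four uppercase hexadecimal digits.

2297

Running sums (mod 255):
  after byte 0 (9F): sum1=159, sum2=159
  after byte 1 (2D): sum1=204, sum2=108
  after byte 2 (51): sum1=30, sum2=138
  after byte 3 (79): sum1=151, sum2=34
Checksum = sum2·256 + sum1 = 34·256 + 151 = 8855 = 0x2297.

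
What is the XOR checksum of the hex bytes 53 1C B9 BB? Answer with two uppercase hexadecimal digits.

XOR the bytes together:
  start with 0x53
  0x53 ⊕ 0x1C = 0x4F
  0x4F ⊕ 0xB9 = 0xF6
  0xF6 ⊕ 0xBB = 0x4D

4D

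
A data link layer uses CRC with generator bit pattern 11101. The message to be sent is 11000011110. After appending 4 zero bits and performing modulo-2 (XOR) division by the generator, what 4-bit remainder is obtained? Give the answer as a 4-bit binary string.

Append 4 zeros: 110000111100000. Divide by 11101 (XOR where the leading bit is 1):
  pos 0: 11000 XOR 11101 = 00101
  pos 2: 10101 XOR 11101 = 01000
  pos 3: 10001 XOR 11101 = 01100
  pos 4: 11001 XOR 11101 = 00100
  pos 6: 10010 XOR 11101 = 01111
  pos 7: 11110 XOR 11101 = 00011
  pos 10: 11000 XOR 11101 = 00101
Remainder (last 4 bits) = 0101. This is the CRC / FCS.

0101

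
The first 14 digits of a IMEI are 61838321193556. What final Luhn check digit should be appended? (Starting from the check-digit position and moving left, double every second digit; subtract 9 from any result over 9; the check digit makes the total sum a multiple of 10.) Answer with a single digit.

8

Partial digits right→left: 6 5 5 3 9 1 1 2 3 8 3 8 1 6
Double every second digit counting from the check-digit position (so the 1st, 3rd, 5th, ... of the partial from the right).
  doubled (with −9 where >9): 3 1 9 2 6 6 2 → sum 29
  kept as-is: 5 3 1 2 8 8 6 → sum 33
Total = 29 + 33 = 62.
Check digit = (10 − (62 mod 10)) mod 10 = 8.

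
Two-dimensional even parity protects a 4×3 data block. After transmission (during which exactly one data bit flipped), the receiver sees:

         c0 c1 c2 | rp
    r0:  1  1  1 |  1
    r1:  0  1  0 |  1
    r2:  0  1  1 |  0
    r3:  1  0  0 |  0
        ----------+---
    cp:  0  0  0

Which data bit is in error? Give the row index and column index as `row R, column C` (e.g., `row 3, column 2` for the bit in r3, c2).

row 3, column 1

Recompute each row's even parity and compare to rp:
  r0: data parity 1, sent rp 1 → ok
  r1: data parity 1, sent rp 1 → ok
  r2: data parity 0, sent rp 0 → ok
  r3: data parity 1, sent rp 0 → mismatch
Recompute each column's even parity and compare to cp:
  c0: data parity 0, sent cp 0 → ok
  c1: data parity 1, sent cp 0 → mismatch
  c2: data parity 0, sent cp 0 → ok
Exactly one row (r3) and one column (c1) fail → the flipped bit is at their intersection.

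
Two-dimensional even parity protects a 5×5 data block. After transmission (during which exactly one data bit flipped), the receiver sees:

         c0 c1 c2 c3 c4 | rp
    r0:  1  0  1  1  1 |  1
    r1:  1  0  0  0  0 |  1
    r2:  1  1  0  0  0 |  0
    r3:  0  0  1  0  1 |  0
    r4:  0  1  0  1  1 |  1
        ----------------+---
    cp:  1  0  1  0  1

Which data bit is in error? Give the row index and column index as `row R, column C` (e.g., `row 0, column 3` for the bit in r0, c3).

Recompute each row's even parity and compare to rp:
  r0: data parity 0, sent rp 1 → mismatch
  r1: data parity 1, sent rp 1 → ok
  r2: data parity 0, sent rp 0 → ok
  r3: data parity 0, sent rp 0 → ok
  r4: data parity 1, sent rp 1 → ok
Recompute each column's even parity and compare to cp:
  c0: data parity 1, sent cp 1 → ok
  c1: data parity 0, sent cp 0 → ok
  c2: data parity 0, sent cp 1 → mismatch
  c3: data parity 0, sent cp 0 → ok
  c4: data parity 1, sent cp 1 → ok
Exactly one row (r0) and one column (c2) fail → the flipped bit is at their intersection.

row 0, column 2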